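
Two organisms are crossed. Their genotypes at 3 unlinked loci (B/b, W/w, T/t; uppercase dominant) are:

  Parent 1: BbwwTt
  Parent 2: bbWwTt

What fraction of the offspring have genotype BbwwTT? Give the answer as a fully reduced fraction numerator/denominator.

P(BbwwTT) = 1/16

BbwwTt gametes: BwT×2, Bwt×2, bwT×2, bwt×2
bbWwTt gametes: bWT×2, bWt×2, bwT×2, bwt×2
BbwwTt×bbWwTt grid (8·8=64): BbWwTT=4 BbWwTt=8 BbWwtt=4 BbwwTT=4 BbwwTt=8 Bbwwtt=4 bbWwTT=4 bbWwTt=8 bbWwtt=4 bbwwTT=4 bbwwTt=8 bbwwtt=4
BbwwTT hits 4/64; gcd=4; 4÷4/64÷4 = 1/16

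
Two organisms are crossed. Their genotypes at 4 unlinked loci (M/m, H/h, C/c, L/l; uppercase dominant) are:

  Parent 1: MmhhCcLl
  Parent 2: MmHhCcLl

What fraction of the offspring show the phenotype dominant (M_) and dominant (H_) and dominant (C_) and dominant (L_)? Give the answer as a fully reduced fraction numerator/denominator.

P(M_ H_ C_ L_) = 27/128

MmhhCcLl gametes: MhCL×2, MhCl×2, MhcL×2, Mhcl×2, mhCL×2, mhCl×2, mhcL×2, mhcl×2
MmHhCcLl gametes: MHCL×1, MHCl×1, MHcL×1, MHcl×1, MhCL×1, MhCl×1, MhcL×1, Mhcl×1, mHCL×1, mHCl×1, mHcL×1, mHcl×1, mhCL×1, mhCl×1, mhcL×1, mhcl×1
MmhhCcLl×MmHhCcLl grid (16·16=256): MMHhCCLL=2 MMHhCCLl=4 MMHhCCll=2 MMHhCcLL=4 MMHhCcLl=8 MMHhCcll=4 MMHhccLL=2 MMHhccLl=4 MMHhccll=2 MMhhCCLL=2 MMhhCCLl=4 MMhhCCll=2 MMhhCcLL=4 MMhhCcLl=8 MMhhCcll=4 MMhhccLL=2 MMhhccLl=4 MMhhccll=2 MmHhCCLL=4 MmHhCCLl=8 MmHhCCll=4 MmHhCcLL=8 MmHhCcLl=16 MmHhCcll=8 MmHhccLL=4 MmHhccLl=8 MmHhccll=4 MmhhCCLL=4 MmhhCCLl=8 MmhhCCll=4 MmhhCcLL=8 MmhhCcLl=16 MmhhCcll=8 MmhhccLL=4 MmhhccLl=8 Mmhhccll=4 mmHhCCLL=2 mmHhCCLl=4 mmHhCCll=2 mmHhCcLL=4 mmHhCcLl=8 mmHhCcll=4 mmHhccLL=2 mmHhccLl=4 mmHhccll=2 mmhhCCLL=2 mmhhCCLl=4 mmhhCCll=2 mmhhCcLL=4 mmhhCcLl=8 mmhhCcll=4 mmhhccLL=2 mmhhccLl=4 mmhhccll=2
M_ H_ C_ L_ hits 54/256; gcd=2; 54÷2/256÷2 = 27/128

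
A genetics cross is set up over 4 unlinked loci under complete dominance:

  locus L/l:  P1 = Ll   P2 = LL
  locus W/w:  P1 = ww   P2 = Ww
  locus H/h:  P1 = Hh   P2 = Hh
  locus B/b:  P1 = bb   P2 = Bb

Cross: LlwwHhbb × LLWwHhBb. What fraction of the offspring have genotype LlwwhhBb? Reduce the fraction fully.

P(LlwwhhBb) = 1/32

LlwwHhbb gametes: LwHb×4, Lwhb×4, lwHb×4, lwhb×4
LLWwHhBb gametes: LWHB×2, LWHb×2, LWhB×2, LWhb×2, LwHB×2, LwHb×2, LwhB×2, Lwhb×2
LlwwHhbb×LLWwHhBb grid (16·16=256): LLWwHHBb=8 LLWwHHbb=8 LLWwHhBb=16 LLWwHhbb=16 LLWwhhBb=8 LLWwhhbb=8 LLwwHHBb=8 LLwwHHbb=8 LLwwHhBb=16 LLwwHhbb=16 LLwwhhBb=8 LLwwhhbb=8 LlWwHHBb=8 LlWwHHbb=8 LlWwHhBb=16 LlWwHhbb=16 LlWwhhBb=8 LlWwhhbb=8 LlwwHHBb=8 LlwwHHbb=8 LlwwHhBb=16 LlwwHhbb=16 LlwwhhBb=8 Llwwhhbb=8
LlwwhhBb hits 8/256; gcd=8; 8÷8/256÷8 = 1/32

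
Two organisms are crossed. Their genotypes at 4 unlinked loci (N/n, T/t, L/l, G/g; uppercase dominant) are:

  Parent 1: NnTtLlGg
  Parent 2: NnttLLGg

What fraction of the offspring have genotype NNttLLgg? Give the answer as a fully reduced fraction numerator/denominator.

P(NNttLLgg) = 1/64

NnTtLlGg gametes: NTLG×1, NTLg×1, NTlG×1, NTlg×1, NtLG×1, NtLg×1, NtlG×1, Ntlg×1, nTLG×1, nTLg×1, nTlG×1, nTlg×1, ntLG×1, ntLg×1, ntlG×1, ntlg×1
NnttLLGg gametes: NtLG×4, NtLg×4, ntLG×4, ntLg×4
NnTtLlGg×NnttLLGg grid (16·16=256): NNTtLLGG=4 NNTtLLGg=8 NNTtLLgg=4 NNTtLlGG=4 NNTtLlGg=8 NNTtLlgg=4 NNttLLGG=4 NNttLLGg=8 NNttLLgg=4 NNttLlGG=4 NNttLlGg=8 NNttLlgg=4 NnTtLLGG=8 NnTtLLGg=16 NnTtLLgg=8 NnTtLlGG=8 NnTtLlGg=16 NnTtLlgg=8 NnttLLGG=8 NnttLLGg=16 NnttLLgg=8 NnttLlGG=8 NnttLlGg=16 NnttLlgg=8 nnTtLLGG=4 nnTtLLGg=8 nnTtLLgg=4 nnTtLlGG=4 nnTtLlGg=8 nnTtLlgg=4 nnttLLGG=4 nnttLLGg=8 nnttLLgg=4 nnttLlGG=4 nnttLlGg=8 nnttLlgg=4
NNttLLgg hits 4/256; gcd=4; 4÷4/256÷4 = 1/64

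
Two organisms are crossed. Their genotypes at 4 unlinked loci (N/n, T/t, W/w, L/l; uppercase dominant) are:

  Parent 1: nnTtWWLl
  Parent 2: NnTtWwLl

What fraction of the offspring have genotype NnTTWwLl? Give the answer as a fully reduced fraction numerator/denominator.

nnTtWWLl gametes: nTWL×4, nTWl×4, ntWL×4, ntWl×4
NnTtWwLl gametes: NTWL×1, NTWl×1, NTwL×1, NTwl×1, NtWL×1, NtWl×1, NtwL×1, Ntwl×1, nTWL×1, nTWl×1, nTwL×1, nTwl×1, ntWL×1, ntWl×1, ntwL×1, ntwl×1
nnTtWWLl×NnTtWwLl grid (16·16=256): NnTTWWLL=4 NnTTWWLl=8 NnTTWWll=4 NnTTWwLL=4 NnTTWwLl=8 NnTTWwll=4 NnTtWWLL=8 NnTtWWLl=16 NnTtWWll=8 NnTtWwLL=8 NnTtWwLl=16 NnTtWwll=8 NnttWWLL=4 NnttWWLl=8 NnttWWll=4 NnttWwLL=4 NnttWwLl=8 NnttWwll=4 nnTTWWLL=4 nnTTWWLl=8 nnTTWWll=4 nnTTWwLL=4 nnTTWwLl=8 nnTTWwll=4 nnTtWWLL=8 nnTtWWLl=16 nnTtWWll=8 nnTtWwLL=8 nnTtWwLl=16 nnTtWwll=8 nnttWWLL=4 nnttWWLl=8 nnttWWll=4 nnttWwLL=4 nnttWwLl=8 nnttWwll=4
NnTTWwLl hits 8/256; gcd=8; 8÷8/256÷8 = 1/32

P(NnTTWwLl) = 1/32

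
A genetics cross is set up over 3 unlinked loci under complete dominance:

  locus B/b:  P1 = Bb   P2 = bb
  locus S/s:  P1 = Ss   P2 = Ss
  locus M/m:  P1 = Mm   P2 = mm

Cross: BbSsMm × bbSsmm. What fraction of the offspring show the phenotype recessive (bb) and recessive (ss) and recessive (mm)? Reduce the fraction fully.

P(bb ss mm) = 1/16

BbSsMm gametes: BSM×1, BSm×1, BsM×1, Bsm×1, bSM×1, bSm×1, bsM×1, bsm×1
bbSsmm gametes: bSm×4, bsm×4
BbSsMm×bbSsmm grid (8·8=64): BbSSMm=4 BbSSmm=4 BbSsMm=8 BbSsmm=8 BbssMm=4 Bbssmm=4 bbSSMm=4 bbSSmm=4 bbSsMm=8 bbSsmm=8 bbssMm=4 bbssmm=4
bb ss mm hits 4/64; gcd=4; 4÷4/64÷4 = 1/16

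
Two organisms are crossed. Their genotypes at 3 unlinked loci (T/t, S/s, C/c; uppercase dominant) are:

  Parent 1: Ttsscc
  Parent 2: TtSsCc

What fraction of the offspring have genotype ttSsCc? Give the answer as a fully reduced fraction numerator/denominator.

Ttsscc gametes: Tsc×4, tsc×4
TtSsCc gametes: TSC×1, TSc×1, TsC×1, Tsc×1, tSC×1, tSc×1, tsC×1, tsc×1
Ttsscc×TtSsCc grid (8·8=64): TTSsCc=4 TTSscc=4 TTssCc=4 TTsscc=4 TtSsCc=8 TtSscc=8 TtssCc=8 Ttsscc=8 ttSsCc=4 ttSscc=4 ttssCc=4 ttsscc=4
ttSsCc hits 4/64; gcd=4; 4÷4/64÷4 = 1/16

P(ttSsCc) = 1/16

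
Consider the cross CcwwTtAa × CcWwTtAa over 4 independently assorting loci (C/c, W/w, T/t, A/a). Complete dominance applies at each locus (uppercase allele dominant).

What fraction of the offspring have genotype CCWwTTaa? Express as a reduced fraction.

CcwwTtAa gametes: CwTA×2, CwTa×2, CwtA×2, Cwta×2, cwTA×2, cwTa×2, cwtA×2, cwta×2
CcWwTtAa gametes: CWTA×1, CWTa×1, CWtA×1, CWta×1, CwTA×1, CwTa×1, CwtA×1, Cwta×1, cWTA×1, cWTa×1, cWtA×1, cWta×1, cwTA×1, cwTa×1, cwtA×1, cwta×1
CcwwTtAa×CcWwTtAa grid (16·16=256): CCWwTTAA=2 CCWwTTAa=4 CCWwTTaa=2 CCWwTtAA=4 CCWwTtAa=8 CCWwTtaa=4 CCWwttAA=2 CCWwttAa=4 CCWwttaa=2 CCwwTTAA=2 CCwwTTAa=4 CCwwTTaa=2 CCwwTtAA=4 CCwwTtAa=8 CCwwTtaa=4 CCwwttAA=2 CCwwttAa=4 CCwwttaa=2 CcWwTTAA=4 CcWwTTAa=8 CcWwTTaa=4 CcWwTtAA=8 CcWwTtAa=16 CcWwTtaa=8 CcWwttAA=4 CcWwttAa=8 CcWwttaa=4 CcwwTTAA=4 CcwwTTAa=8 CcwwTTaa=4 CcwwTtAA=8 CcwwTtAa=16 CcwwTtaa=8 CcwwttAA=4 CcwwttAa=8 Ccwwttaa=4 ccWwTTAA=2 ccWwTTAa=4 ccWwTTaa=2 ccWwTtAA=4 ccWwTtAa=8 ccWwTtaa=4 ccWwttAA=2 ccWwttAa=4 ccWwttaa=2 ccwwTTAA=2 ccwwTTAa=4 ccwwTTaa=2 ccwwTtAA=4 ccwwTtAa=8 ccwwTtaa=4 ccwwttAA=2 ccwwttAa=4 ccwwttaa=2
CCWwTTaa hits 2/256; gcd=2; 2÷2/256÷2 = 1/128

P(CCWwTTaa) = 1/128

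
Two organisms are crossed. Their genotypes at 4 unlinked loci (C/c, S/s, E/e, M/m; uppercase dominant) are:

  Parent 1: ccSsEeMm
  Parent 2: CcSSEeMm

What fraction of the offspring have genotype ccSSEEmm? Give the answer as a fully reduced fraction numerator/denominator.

ccSsEeMm gametes: cSEM×2, cSEm×2, cSeM×2, cSem×2, csEM×2, csEm×2, cseM×2, csem×2
CcSSEeMm gametes: CSEM×2, CSEm×2, CSeM×2, CSem×2, cSEM×2, cSEm×2, cSeM×2, cSem×2
ccSsEeMm×CcSSEeMm grid (16·16=256): CcSSEEMM=4 CcSSEEMm=8 CcSSEEmm=4 CcSSEeMM=8 CcSSEeMm=16 CcSSEemm=8 CcSSeeMM=4 CcSSeeMm=8 CcSSeemm=4 CcSsEEMM=4 CcSsEEMm=8 CcSsEEmm=4 CcSsEeMM=8 CcSsEeMm=16 CcSsEemm=8 CcSseeMM=4 CcSseeMm=8 CcSseemm=4 ccSSEEMM=4 ccSSEEMm=8 ccSSEEmm=4 ccSSEeMM=8 ccSSEeMm=16 ccSSEemm=8 ccSSeeMM=4 ccSSeeMm=8 ccSSeemm=4 ccSsEEMM=4 ccSsEEMm=8 ccSsEEmm=4 ccSsEeMM=8 ccSsEeMm=16 ccSsEemm=8 ccSseeMM=4 ccSseeMm=8 ccSseemm=4
ccSSEEmm hits 4/256; gcd=4; 4÷4/256÷4 = 1/64

P(ccSSEEmm) = 1/64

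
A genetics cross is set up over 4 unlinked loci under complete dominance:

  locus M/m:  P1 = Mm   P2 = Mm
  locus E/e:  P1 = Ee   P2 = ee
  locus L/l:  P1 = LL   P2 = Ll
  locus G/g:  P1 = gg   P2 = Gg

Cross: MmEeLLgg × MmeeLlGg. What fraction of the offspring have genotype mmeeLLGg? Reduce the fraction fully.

P(mmeeLLGg) = 1/32

MmEeLLgg gametes: MELg×4, MeLg×4, mELg×4, meLg×4
MmeeLlGg gametes: MeLG×2, MeLg×2, MelG×2, Melg×2, meLG×2, meLg×2, melG×2, melg×2
MmEeLLgg×MmeeLlGg grid (16·16=256): MMEeLLGg=8 MMEeLLgg=8 MMEeLlGg=8 MMEeLlgg=8 MMeeLLGg=8 MMeeLLgg=8 MMeeLlGg=8 MMeeLlgg=8 MmEeLLGg=16 MmEeLLgg=16 MmEeLlGg=16 MmEeLlgg=16 MmeeLLGg=16 MmeeLLgg=16 MmeeLlGg=16 MmeeLlgg=16 mmEeLLGg=8 mmEeLLgg=8 mmEeLlGg=8 mmEeLlgg=8 mmeeLLGg=8 mmeeLLgg=8 mmeeLlGg=8 mmeeLlgg=8
mmeeLLGg hits 8/256; gcd=8; 8÷8/256÷8 = 1/32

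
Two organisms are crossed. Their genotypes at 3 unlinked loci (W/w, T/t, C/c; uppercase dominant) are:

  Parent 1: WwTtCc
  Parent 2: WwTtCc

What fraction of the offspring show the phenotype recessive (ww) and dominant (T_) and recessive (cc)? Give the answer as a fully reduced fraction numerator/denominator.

WwTtCc gametes: WTC×1, WTc×1, WtC×1, Wtc×1, wTC×1, wTc×1, wtC×1, wtc×1
WwTtCc gametes: WTC×1, WTc×1, WtC×1, Wtc×1, wTC×1, wTc×1, wtC×1, wtc×1
WwTtCc×WwTtCc grid (8·8=64): WWTTCC=1 WWTTCc=2 WWTTcc=1 WWTtCC=2 WWTtCc=4 WWTtcc=2 WWttCC=1 WWttCc=2 WWttcc=1 WwTTCC=2 WwTTCc=4 WwTTcc=2 WwTtCC=4 WwTtCc=8 WwTtcc=4 WwttCC=2 WwttCc=4 Wwttcc=2 wwTTCC=1 wwTTCc=2 wwTTcc=1 wwTtCC=2 wwTtCc=4 wwTtcc=2 wwttCC=1 wwttCc=2 wwttcc=1
ww T_ cc hits 3/64; gcd=1; 3÷1/64÷1 = 3/64

P(ww T_ cc) = 3/64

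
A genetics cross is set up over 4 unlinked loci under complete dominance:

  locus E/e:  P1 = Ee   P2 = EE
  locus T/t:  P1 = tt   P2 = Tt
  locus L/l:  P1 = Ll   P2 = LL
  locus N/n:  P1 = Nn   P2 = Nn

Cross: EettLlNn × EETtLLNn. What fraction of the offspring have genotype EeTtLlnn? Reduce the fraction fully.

EettLlNn gametes: EtLN×2, EtLn×2, EtlN×2, Etln×2, etLN×2, etLn×2, etlN×2, etln×2
EETtLLNn gametes: ETLN×4, ETLn×4, EtLN×4, EtLn×4
EettLlNn×EETtLLNn grid (16·16=256): EETtLLNN=8 EETtLLNn=16 EETtLLnn=8 EETtLlNN=8 EETtLlNn=16 EETtLlnn=8 EEttLLNN=8 EEttLLNn=16 EEttLLnn=8 EEttLlNN=8 EEttLlNn=16 EEttLlnn=8 EeTtLLNN=8 EeTtLLNn=16 EeTtLLnn=8 EeTtLlNN=8 EeTtLlNn=16 EeTtLlnn=8 EettLLNN=8 EettLLNn=16 EettLLnn=8 EettLlNN=8 EettLlNn=16 EettLlnn=8
EeTtLlnn hits 8/256; gcd=8; 8÷8/256÷8 = 1/32

P(EeTtLlnn) = 1/32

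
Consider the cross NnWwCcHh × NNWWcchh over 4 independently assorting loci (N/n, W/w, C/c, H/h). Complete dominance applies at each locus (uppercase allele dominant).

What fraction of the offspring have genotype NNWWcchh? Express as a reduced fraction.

NnWwCcHh gametes: NWCH×1, NWCh×1, NWcH×1, NWch×1, NwCH×1, NwCh×1, NwcH×1, Nwch×1, nWCH×1, nWCh×1, nWcH×1, nWch×1, nwCH×1, nwCh×1, nwcH×1, nwch×1
NNWWcchh gametes: NWch×16
NnWwCcHh×NNWWcchh grid (16·16=256): NNWWCcHh=16 NNWWCchh=16 NNWWccHh=16 NNWWcchh=16 NNWwCcHh=16 NNWwCchh=16 NNWwccHh=16 NNWwcchh=16 NnWWCcHh=16 NnWWCchh=16 NnWWccHh=16 NnWWcchh=16 NnWwCcHh=16 NnWwCchh=16 NnWwccHh=16 NnWwcchh=16
NNWWcchh hits 16/256; gcd=16; 16÷16/256÷16 = 1/16

P(NNWWcchh) = 1/16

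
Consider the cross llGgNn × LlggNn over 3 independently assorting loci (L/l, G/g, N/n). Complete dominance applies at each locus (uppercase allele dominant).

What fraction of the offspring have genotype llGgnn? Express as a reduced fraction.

P(llGgnn) = 1/16

llGgNn gametes: lGN×2, lGn×2, lgN×2, lgn×2
LlggNn gametes: LgN×2, Lgn×2, lgN×2, lgn×2
llGgNn×LlggNn grid (8·8=64): LlGgNN=4 LlGgNn=8 LlGgnn=4 LlggNN=4 LlggNn=8 Llggnn=4 llGgNN=4 llGgNn=8 llGgnn=4 llggNN=4 llggNn=8 llggnn=4
llGgnn hits 4/64; gcd=4; 4÷4/64÷4 = 1/16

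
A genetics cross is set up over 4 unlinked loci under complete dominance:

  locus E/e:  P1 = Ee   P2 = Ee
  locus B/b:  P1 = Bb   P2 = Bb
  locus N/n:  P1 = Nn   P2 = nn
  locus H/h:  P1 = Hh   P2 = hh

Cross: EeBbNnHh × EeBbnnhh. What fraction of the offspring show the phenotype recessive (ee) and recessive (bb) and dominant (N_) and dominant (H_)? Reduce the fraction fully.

P(ee bb N_ H_) = 1/64

EeBbNnHh gametes: EBNH×1, EBNh×1, EBnH×1, EBnh×1, EbNH×1, EbNh×1, EbnH×1, Ebnh×1, eBNH×1, eBNh×1, eBnH×1, eBnh×1, ebNH×1, ebNh×1, ebnH×1, ebnh×1
EeBbnnhh gametes: EBnh×4, Ebnh×4, eBnh×4, ebnh×4
EeBbNnHh×EeBbnnhh grid (16·16=256): EEBBNnHh=4 EEBBNnhh=4 EEBBnnHh=4 EEBBnnhh=4 EEBbNnHh=8 EEBbNnhh=8 EEBbnnHh=8 EEBbnnhh=8 EEbbNnHh=4 EEbbNnhh=4 EEbbnnHh=4 EEbbnnhh=4 EeBBNnHh=8 EeBBNnhh=8 EeBBnnHh=8 EeBBnnhh=8 EeBbNnHh=16 EeBbNnhh=16 EeBbnnHh=16 EeBbnnhh=16 EebbNnHh=8 EebbNnhh=8 EebbnnHh=8 Eebbnnhh=8 eeBBNnHh=4 eeBBNnhh=4 eeBBnnHh=4 eeBBnnhh=4 eeBbNnHh=8 eeBbNnhh=8 eeBbnnHh=8 eeBbnnhh=8 eebbNnHh=4 eebbNnhh=4 eebbnnHh=4 eebbnnhh=4
ee bb N_ H_ hits 4/256; gcd=4; 4÷4/256÷4 = 1/64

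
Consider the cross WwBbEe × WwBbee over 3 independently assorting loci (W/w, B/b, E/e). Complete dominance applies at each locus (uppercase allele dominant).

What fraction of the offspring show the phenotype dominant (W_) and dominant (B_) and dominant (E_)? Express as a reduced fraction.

WwBbEe gametes: WBE×1, WBe×1, WbE×1, Wbe×1, wBE×1, wBe×1, wbE×1, wbe×1
WwBbee gametes: WBe×2, Wbe×2, wBe×2, wbe×2
WwBbEe×WwBbee grid (8·8=64): WWBBEe=2 WWBBee=2 WWBbEe=4 WWBbee=4 WWbbEe=2 WWbbee=2 WwBBEe=4 WwBBee=4 WwBbEe=8 WwBbee=8 WwbbEe=4 Wwbbee=4 wwBBEe=2 wwBBee=2 wwBbEe=4 wwBbee=4 wwbbEe=2 wwbbee=2
W_ B_ E_ hits 18/64; gcd=2; 18÷2/64÷2 = 9/32

P(W_ B_ E_) = 9/32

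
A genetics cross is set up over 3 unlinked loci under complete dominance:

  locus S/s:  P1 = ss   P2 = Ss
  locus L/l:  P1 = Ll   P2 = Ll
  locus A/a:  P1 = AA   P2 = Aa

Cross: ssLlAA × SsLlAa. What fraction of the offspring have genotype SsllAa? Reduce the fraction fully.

P(SsllAa) = 1/16

ssLlAA gametes: sLA×4, slA×4
SsLlAa gametes: SLA×1, SLa×1, SlA×1, Sla×1, sLA×1, sLa×1, slA×1, sla×1
ssLlAA×SsLlAa grid (8·8=64): SsLLAA=4 SsLLAa=4 SsLlAA=8 SsLlAa=8 SsllAA=4 SsllAa=4 ssLLAA=4 ssLLAa=4 ssLlAA=8 ssLlAa=8 ssllAA=4 ssllAa=4
SsllAa hits 4/64; gcd=4; 4÷4/64÷4 = 1/16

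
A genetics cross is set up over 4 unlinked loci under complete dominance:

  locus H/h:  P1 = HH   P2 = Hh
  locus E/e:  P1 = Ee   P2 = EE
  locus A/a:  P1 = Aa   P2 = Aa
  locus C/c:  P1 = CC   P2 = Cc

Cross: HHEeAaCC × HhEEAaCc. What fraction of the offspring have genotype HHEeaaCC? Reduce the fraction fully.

HHEeAaCC gametes: HEAC×4, HEaC×4, HeAC×4, HeaC×4
HhEEAaCc gametes: HEAC×2, HEAc×2, HEaC×2, HEac×2, hEAC×2, hEAc×2, hEaC×2, hEac×2
HHEeAaCC×HhEEAaCc grid (16·16=256): HHEEAACC=8 HHEEAACc=8 HHEEAaCC=16 HHEEAaCc=16 HHEEaaCC=8 HHEEaaCc=8 HHEeAACC=8 HHEeAACc=8 HHEeAaCC=16 HHEeAaCc=16 HHEeaaCC=8 HHEeaaCc=8 HhEEAACC=8 HhEEAACc=8 HhEEAaCC=16 HhEEAaCc=16 HhEEaaCC=8 HhEEaaCc=8 HhEeAACC=8 HhEeAACc=8 HhEeAaCC=16 HhEeAaCc=16 HhEeaaCC=8 HhEeaaCc=8
HHEeaaCC hits 8/256; gcd=8; 8÷8/256÷8 = 1/32

P(HHEeaaCC) = 1/32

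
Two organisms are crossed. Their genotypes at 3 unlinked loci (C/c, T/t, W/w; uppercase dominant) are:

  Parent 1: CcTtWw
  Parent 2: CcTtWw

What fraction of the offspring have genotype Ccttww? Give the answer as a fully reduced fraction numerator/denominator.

P(Ccttww) = 1/32

CcTtWw gametes: CTW×1, CTw×1, CtW×1, Ctw×1, cTW×1, cTw×1, ctW×1, ctw×1
CcTtWw gametes: CTW×1, CTw×1, CtW×1, Ctw×1, cTW×1, cTw×1, ctW×1, ctw×1
CcTtWw×CcTtWw grid (8·8=64): CCTTWW=1 CCTTWw=2 CCTTww=1 CCTtWW=2 CCTtWw=4 CCTtww=2 CCttWW=1 CCttWw=2 CCttww=1 CcTTWW=2 CcTTWw=4 CcTTww=2 CcTtWW=4 CcTtWw=8 CcTtww=4 CcttWW=2 CcttWw=4 Ccttww=2 ccTTWW=1 ccTTWw=2 ccTTww=1 ccTtWW=2 ccTtWw=4 ccTtww=2 ccttWW=1 ccttWw=2 ccttww=1
Ccttww hits 2/64; gcd=2; 2÷2/64÷2 = 1/32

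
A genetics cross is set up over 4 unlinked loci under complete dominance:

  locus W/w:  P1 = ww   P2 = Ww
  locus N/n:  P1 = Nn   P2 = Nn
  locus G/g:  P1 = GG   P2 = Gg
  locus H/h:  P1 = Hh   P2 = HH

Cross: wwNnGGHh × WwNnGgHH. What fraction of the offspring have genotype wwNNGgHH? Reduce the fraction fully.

wwNnGGHh gametes: wNGH×4, wNGh×4, wnGH×4, wnGh×4
WwNnGgHH gametes: WNGH×2, WNgH×2, WnGH×2, WngH×2, wNGH×2, wNgH×2, wnGH×2, wngH×2
wwNnGGHh×WwNnGgHH grid (16·16=256): WwNNGGHH=8 WwNNGGHh=8 WwNNGgHH=8 WwNNGgHh=8 WwNnGGHH=16 WwNnGGHh=16 WwNnGgHH=16 WwNnGgHh=16 WwnnGGHH=8 WwnnGGHh=8 WwnnGgHH=8 WwnnGgHh=8 wwNNGGHH=8 wwNNGGHh=8 wwNNGgHH=8 wwNNGgHh=8 wwNnGGHH=16 wwNnGGHh=16 wwNnGgHH=16 wwNnGgHh=16 wwnnGGHH=8 wwnnGGHh=8 wwnnGgHH=8 wwnnGgHh=8
wwNNGgHH hits 8/256; gcd=8; 8÷8/256÷8 = 1/32

P(wwNNGgHH) = 1/32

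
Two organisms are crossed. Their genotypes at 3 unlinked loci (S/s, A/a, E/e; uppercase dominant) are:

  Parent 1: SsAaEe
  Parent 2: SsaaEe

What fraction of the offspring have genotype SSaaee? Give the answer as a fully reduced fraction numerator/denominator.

SsAaEe gametes: SAE×1, SAe×1, SaE×1, Sae×1, sAE×1, sAe×1, saE×1, sae×1
SsaaEe gametes: SaE×2, Sae×2, saE×2, sae×2
SsAaEe×SsaaEe grid (8·8=64): SSAaEE=2 SSAaEe=4 SSAaee=2 SSaaEE=2 SSaaEe=4 SSaaee=2 SsAaEE=4 SsAaEe=8 SsAaee=4 SsaaEE=4 SsaaEe=8 Ssaaee=4 ssAaEE=2 ssAaEe=4 ssAaee=2 ssaaEE=2 ssaaEe=4 ssaaee=2
SSaaee hits 2/64; gcd=2; 2÷2/64÷2 = 1/32

P(SSaaee) = 1/32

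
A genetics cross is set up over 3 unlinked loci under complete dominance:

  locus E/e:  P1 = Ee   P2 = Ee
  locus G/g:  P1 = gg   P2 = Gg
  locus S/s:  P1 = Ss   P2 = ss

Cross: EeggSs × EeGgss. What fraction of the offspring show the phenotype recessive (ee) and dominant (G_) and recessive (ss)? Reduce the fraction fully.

P(ee G_ ss) = 1/16

EeggSs gametes: EgS×2, Egs×2, egS×2, egs×2
EeGgss gametes: EGs×2, Egs×2, eGs×2, egs×2
EeggSs×EeGgss grid (8·8=64): EEGgSs=4 EEGgss=4 EEggSs=4 EEggss=4 EeGgSs=8 EeGgss=8 EeggSs=8 Eeggss=8 eeGgSs=4 eeGgss=4 eeggSs=4 eeggss=4
ee G_ ss hits 4/64; gcd=4; 4÷4/64÷4 = 1/16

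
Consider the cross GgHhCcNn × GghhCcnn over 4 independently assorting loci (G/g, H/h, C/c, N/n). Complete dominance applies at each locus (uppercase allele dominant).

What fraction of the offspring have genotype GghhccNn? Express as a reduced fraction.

P(GghhccNn) = 1/32

GgHhCcNn gametes: GHCN×1, GHCn×1, GHcN×1, GHcn×1, GhCN×1, GhCn×1, GhcN×1, Ghcn×1, gHCN×1, gHCn×1, gHcN×1, gHcn×1, ghCN×1, ghCn×1, ghcN×1, ghcn×1
GghhCcnn gametes: GhCn×4, Ghcn×4, ghCn×4, ghcn×4
GgHhCcNn×GghhCcnn grid (16·16=256): GGHhCCNn=4 GGHhCCnn=4 GGHhCcNn=8 GGHhCcnn=8 GGHhccNn=4 GGHhccnn=4 GGhhCCNn=4 GGhhCCnn=4 GGhhCcNn=8 GGhhCcnn=8 GGhhccNn=4 GGhhccnn=4 GgHhCCNn=8 GgHhCCnn=8 GgHhCcNn=16 GgHhCcnn=16 GgHhccNn=8 GgHhccnn=8 GghhCCNn=8 GghhCCnn=8 GghhCcNn=16 GghhCcnn=16 GghhccNn=8 Gghhccnn=8 ggHhCCNn=4 ggHhCCnn=4 ggHhCcNn=8 ggHhCcnn=8 ggHhccNn=4 ggHhccnn=4 gghhCCNn=4 gghhCCnn=4 gghhCcNn=8 gghhCcnn=8 gghhccNn=4 gghhccnn=4
GghhccNn hits 8/256; gcd=8; 8÷8/256÷8 = 1/32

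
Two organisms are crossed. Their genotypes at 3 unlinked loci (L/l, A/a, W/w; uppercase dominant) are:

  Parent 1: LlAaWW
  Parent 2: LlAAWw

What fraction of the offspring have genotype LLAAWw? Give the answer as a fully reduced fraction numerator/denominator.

LlAaWW gametes: LAW×2, LaW×2, lAW×2, laW×2
LlAAWw gametes: LAW×2, LAw×2, lAW×2, lAw×2
LlAaWW×LlAAWw grid (8·8=64): LLAAWW=4 LLAAWw=4 LLAaWW=4 LLAaWw=4 LlAAWW=8 LlAAWw=8 LlAaWW=8 LlAaWw=8 llAAWW=4 llAAWw=4 llAaWW=4 llAaWw=4
LLAAWw hits 4/64; gcd=4; 4÷4/64÷4 = 1/16

P(LLAAWw) = 1/16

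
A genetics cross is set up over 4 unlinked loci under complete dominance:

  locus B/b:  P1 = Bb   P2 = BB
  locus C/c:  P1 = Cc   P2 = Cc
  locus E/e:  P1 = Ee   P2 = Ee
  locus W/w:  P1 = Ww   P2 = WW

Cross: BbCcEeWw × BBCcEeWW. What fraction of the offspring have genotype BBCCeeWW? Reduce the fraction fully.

BbCcEeWw gametes: BCEW×1, BCEw×1, BCeW×1, BCew×1, BcEW×1, BcEw×1, BceW×1, Bcew×1, bCEW×1, bCEw×1, bCeW×1, bCew×1, bcEW×1, bcEw×1, bceW×1, bcew×1
BBCcEeWW gametes: BCEW×4, BCeW×4, BcEW×4, BceW×4
BbCcEeWw×BBCcEeWW grid (16·16=256): BBCCEEWW=4 BBCCEEWw=4 BBCCEeWW=8 BBCCEeWw=8 BBCCeeWW=4 BBCCeeWw=4 BBCcEEWW=8 BBCcEEWw=8 BBCcEeWW=16 BBCcEeWw=16 BBCceeWW=8 BBCceeWw=8 BBccEEWW=4 BBccEEWw=4 BBccEeWW=8 BBccEeWw=8 BBcceeWW=4 BBcceeWw=4 BbCCEEWW=4 BbCCEEWw=4 BbCCEeWW=8 BbCCEeWw=8 BbCCeeWW=4 BbCCeeWw=4 BbCcEEWW=8 BbCcEEWw=8 BbCcEeWW=16 BbCcEeWw=16 BbCceeWW=8 BbCceeWw=8 BbccEEWW=4 BbccEEWw=4 BbccEeWW=8 BbccEeWw=8 BbcceeWW=4 BbcceeWw=4
BBCCeeWW hits 4/256; gcd=4; 4÷4/256÷4 = 1/64

P(BBCCeeWW) = 1/64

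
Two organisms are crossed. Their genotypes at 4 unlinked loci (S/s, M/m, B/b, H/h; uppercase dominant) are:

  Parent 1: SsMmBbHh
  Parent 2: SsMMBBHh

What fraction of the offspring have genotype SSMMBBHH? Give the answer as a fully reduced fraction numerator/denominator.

P(SSMMBBHH) = 1/64

SsMmBbHh gametes: SMBH×1, SMBh×1, SMbH×1, SMbh×1, SmBH×1, SmBh×1, SmbH×1, Smbh×1, sMBH×1, sMBh×1, sMbH×1, sMbh×1, smBH×1, smBh×1, smbH×1, smbh×1
SsMMBBHh gametes: SMBH×4, SMBh×4, sMBH×4, sMBh×4
SsMmBbHh×SsMMBBHh grid (16·16=256): SSMMBBHH=4 SSMMBBHh=8 SSMMBBhh=4 SSMMBbHH=4 SSMMBbHh=8 SSMMBbhh=4 SSMmBBHH=4 SSMmBBHh=8 SSMmBBhh=4 SSMmBbHH=4 SSMmBbHh=8 SSMmBbhh=4 SsMMBBHH=8 SsMMBBHh=16 SsMMBBhh=8 SsMMBbHH=8 SsMMBbHh=16 SsMMBbhh=8 SsMmBBHH=8 SsMmBBHh=16 SsMmBBhh=8 SsMmBbHH=8 SsMmBbHh=16 SsMmBbhh=8 ssMMBBHH=4 ssMMBBHh=8 ssMMBBhh=4 ssMMBbHH=4 ssMMBbHh=8 ssMMBbhh=4 ssMmBBHH=4 ssMmBBHh=8 ssMmBBhh=4 ssMmBbHH=4 ssMmBbHh=8 ssMmBbhh=4
SSMMBBHH hits 4/256; gcd=4; 4÷4/256÷4 = 1/64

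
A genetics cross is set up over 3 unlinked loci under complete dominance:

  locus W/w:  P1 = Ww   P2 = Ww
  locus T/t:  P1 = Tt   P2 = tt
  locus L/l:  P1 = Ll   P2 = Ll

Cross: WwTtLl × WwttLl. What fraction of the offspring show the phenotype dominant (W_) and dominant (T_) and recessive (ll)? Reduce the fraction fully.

WwTtLl gametes: WTL×1, WTl×1, WtL×1, Wtl×1, wTL×1, wTl×1, wtL×1, wtl×1
WwttLl gametes: WtL×2, Wtl×2, wtL×2, wtl×2
WwTtLl×WwttLl grid (8·8=64): WWTtLL=2 WWTtLl=4 WWTtll=2 WWttLL=2 WWttLl=4 WWttll=2 WwTtLL=4 WwTtLl=8 WwTtll=4 WwttLL=4 WwttLl=8 Wwttll=4 wwTtLL=2 wwTtLl=4 wwTtll=2 wwttLL=2 wwttLl=4 wwttll=2
W_ T_ ll hits 6/64; gcd=2; 6÷2/64÷2 = 3/32

P(W_ T_ ll) = 3/32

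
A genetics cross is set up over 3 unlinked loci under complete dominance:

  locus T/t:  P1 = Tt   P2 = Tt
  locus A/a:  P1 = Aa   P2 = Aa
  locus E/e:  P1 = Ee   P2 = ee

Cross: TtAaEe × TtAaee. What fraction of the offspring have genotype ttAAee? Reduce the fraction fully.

TtAaEe gametes: TAE×1, TAe×1, TaE×1, Tae×1, tAE×1, tAe×1, taE×1, tae×1
TtAaee gametes: TAe×2, Tae×2, tAe×2, tae×2
TtAaEe×TtAaee grid (8·8=64): TTAAEe=2 TTAAee=2 TTAaEe=4 TTAaee=4 TTaaEe=2 TTaaee=2 TtAAEe=4 TtAAee=4 TtAaEe=8 TtAaee=8 TtaaEe=4 Ttaaee=4 ttAAEe=2 ttAAee=2 ttAaEe=4 ttAaee=4 ttaaEe=2 ttaaee=2
ttAAee hits 2/64; gcd=2; 2÷2/64÷2 = 1/32

P(ttAAee) = 1/32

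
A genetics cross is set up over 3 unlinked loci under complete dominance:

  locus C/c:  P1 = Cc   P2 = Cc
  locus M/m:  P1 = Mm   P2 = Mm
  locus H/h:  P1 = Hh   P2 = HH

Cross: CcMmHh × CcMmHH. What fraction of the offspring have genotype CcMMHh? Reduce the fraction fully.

CcMmHh gametes: CMH×1, CMh×1, CmH×1, Cmh×1, cMH×1, cMh×1, cmH×1, cmh×1
CcMmHH gametes: CMH×2, CmH×2, cMH×2, cmH×2
CcMmHh×CcMmHH grid (8·8=64): CCMMHH=2 CCMMHh=2 CCMmHH=4 CCMmHh=4 CCmmHH=2 CCmmHh=2 CcMMHH=4 CcMMHh=4 CcMmHH=8 CcMmHh=8 CcmmHH=4 CcmmHh=4 ccMMHH=2 ccMMHh=2 ccMmHH=4 ccMmHh=4 ccmmHH=2 ccmmHh=2
CcMMHh hits 4/64; gcd=4; 4÷4/64÷4 = 1/16

P(CcMMHh) = 1/16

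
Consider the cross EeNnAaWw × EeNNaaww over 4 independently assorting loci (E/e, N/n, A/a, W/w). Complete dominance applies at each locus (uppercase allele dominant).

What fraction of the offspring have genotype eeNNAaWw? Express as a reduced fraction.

P(eeNNAaWw) = 1/32

EeNnAaWw gametes: ENAW×1, ENAw×1, ENaW×1, ENaw×1, EnAW×1, EnAw×1, EnaW×1, Enaw×1, eNAW×1, eNAw×1, eNaW×1, eNaw×1, enAW×1, enAw×1, enaW×1, enaw×1
EeNNaaww gametes: ENaw×8, eNaw×8
EeNnAaWw×EeNNaaww grid (16·16=256): EENNAaWw=8 EENNAaww=8 EENNaaWw=8 EENNaaww=8 EENnAaWw=8 EENnAaww=8 EENnaaWw=8 EENnaaww=8 EeNNAaWw=16 EeNNAaww=16 EeNNaaWw=16 EeNNaaww=16 EeNnAaWw=16 EeNnAaww=16 EeNnaaWw=16 EeNnaaww=16 eeNNAaWw=8 eeNNAaww=8 eeNNaaWw=8 eeNNaaww=8 eeNnAaWw=8 eeNnAaww=8 eeNnaaWw=8 eeNnaaww=8
eeNNAaWw hits 8/256; gcd=8; 8÷8/256÷8 = 1/32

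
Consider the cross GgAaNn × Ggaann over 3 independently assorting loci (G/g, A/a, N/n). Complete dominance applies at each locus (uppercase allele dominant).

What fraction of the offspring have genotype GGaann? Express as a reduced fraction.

P(GGaann) = 1/16

GgAaNn gametes: GAN×1, GAn×1, GaN×1, Gan×1, gAN×1, gAn×1, gaN×1, gan×1
Ggaann gametes: Gan×4, gan×4
GgAaNn×Ggaann grid (8·8=64): GGAaNn=4 GGAann=4 GGaaNn=4 GGaann=4 GgAaNn=8 GgAann=8 GgaaNn=8 Ggaann=8 ggAaNn=4 ggAann=4 ggaaNn=4 ggaann=4
GGaann hits 4/64; gcd=4; 4÷4/64÷4 = 1/16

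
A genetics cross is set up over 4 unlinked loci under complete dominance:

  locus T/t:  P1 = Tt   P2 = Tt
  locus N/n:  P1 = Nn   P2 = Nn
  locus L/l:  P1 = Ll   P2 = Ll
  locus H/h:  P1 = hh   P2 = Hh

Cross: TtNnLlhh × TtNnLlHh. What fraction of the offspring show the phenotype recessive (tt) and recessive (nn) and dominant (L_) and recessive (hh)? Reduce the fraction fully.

P(tt nn L_ hh) = 3/128

TtNnLlhh gametes: TNLh×2, TNlh×2, TnLh×2, Tnlh×2, tNLh×2, tNlh×2, tnLh×2, tnlh×2
TtNnLlHh gametes: TNLH×1, TNLh×1, TNlH×1, TNlh×1, TnLH×1, TnLh×1, TnlH×1, Tnlh×1, tNLH×1, tNLh×1, tNlH×1, tNlh×1, tnLH×1, tnLh×1, tnlH×1, tnlh×1
TtNnLlhh×TtNnLlHh grid (16·16=256): TTNNLLHh=2 TTNNLLhh=2 TTNNLlHh=4 TTNNLlhh=4 TTNNllHh=2 TTNNllhh=2 TTNnLLHh=4 TTNnLLhh=4 TTNnLlHh=8 TTNnLlhh=8 TTNnllHh=4 TTNnllhh=4 TTnnLLHh=2 TTnnLLhh=2 TTnnLlHh=4 TTnnLlhh=4 TTnnllHh=2 TTnnllhh=2 TtNNLLHh=4 TtNNLLhh=4 TtNNLlHh=8 TtNNLlhh=8 TtNNllHh=4 TtNNllhh=4 TtNnLLHh=8 TtNnLLhh=8 TtNnLlHh=16 TtNnLlhh=16 TtNnllHh=8 TtNnllhh=8 TtnnLLHh=4 TtnnLLhh=4 TtnnLlHh=8 TtnnLlhh=8 TtnnllHh=4 Ttnnllhh=4 ttNNLLHh=2 ttNNLLhh=2 ttNNLlHh=4 ttNNLlhh=4 ttNNllHh=2 ttNNllhh=2 ttNnLLHh=4 ttNnLLhh=4 ttNnLlHh=8 ttNnLlhh=8 ttNnllHh=4 ttNnllhh=4 ttnnLLHh=2 ttnnLLhh=2 ttnnLlHh=4 ttnnLlhh=4 ttnnllHh=2 ttnnllhh=2
tt nn L_ hh hits 6/256; gcd=2; 6÷2/256÷2 = 3/128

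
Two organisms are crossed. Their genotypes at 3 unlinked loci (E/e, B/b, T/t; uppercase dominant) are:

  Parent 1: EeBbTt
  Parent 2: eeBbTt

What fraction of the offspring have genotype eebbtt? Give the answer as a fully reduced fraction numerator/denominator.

EeBbTt gametes: EBT×1, EBt×1, EbT×1, Ebt×1, eBT×1, eBt×1, ebT×1, ebt×1
eeBbTt gametes: eBT×2, eBt×2, ebT×2, ebt×2
EeBbTt×eeBbTt grid (8·8=64): EeBBTT=2 EeBBTt=4 EeBBtt=2 EeBbTT=4 EeBbTt=8 EeBbtt=4 EebbTT=2 EebbTt=4 Eebbtt=2 eeBBTT=2 eeBBTt=4 eeBBtt=2 eeBbTT=4 eeBbTt=8 eeBbtt=4 eebbTT=2 eebbTt=4 eebbtt=2
eebbtt hits 2/64; gcd=2; 2÷2/64÷2 = 1/32

P(eebbtt) = 1/32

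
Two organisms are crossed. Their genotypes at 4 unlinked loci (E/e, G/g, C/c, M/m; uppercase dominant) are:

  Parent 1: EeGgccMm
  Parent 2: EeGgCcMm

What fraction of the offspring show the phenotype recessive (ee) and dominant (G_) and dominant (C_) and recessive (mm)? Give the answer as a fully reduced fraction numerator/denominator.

EeGgccMm gametes: EGcM×2, EGcm×2, EgcM×2, Egcm×2, eGcM×2, eGcm×2, egcM×2, egcm×2
EeGgCcMm gametes: EGCM×1, EGCm×1, EGcM×1, EGcm×1, EgCM×1, EgCm×1, EgcM×1, Egcm×1, eGCM×1, eGCm×1, eGcM×1, eGcm×1, egCM×1, egCm×1, egcM×1, egcm×1
EeGgccMm×EeGgCcMm grid (16·16=256): EEGGCcMM=2 EEGGCcMm=4 EEGGCcmm=2 EEGGccMM=2 EEGGccMm=4 EEGGccmm=2 EEGgCcMM=4 EEGgCcMm=8 EEGgCcmm=4 EEGgccMM=4 EEGgccMm=8 EEGgccmm=4 EEggCcMM=2 EEggCcMm=4 EEggCcmm=2 EEggccMM=2 EEggccMm=4 EEggccmm=2 EeGGCcMM=4 EeGGCcMm=8 EeGGCcmm=4 EeGGccMM=4 EeGGccMm=8 EeGGccmm=4 EeGgCcMM=8 EeGgCcMm=16 EeGgCcmm=8 EeGgccMM=8 EeGgccMm=16 EeGgccmm=8 EeggCcMM=4 EeggCcMm=8 EeggCcmm=4 EeggccMM=4 EeggccMm=8 Eeggccmm=4 eeGGCcMM=2 eeGGCcMm=4 eeGGCcmm=2 eeGGccMM=2 eeGGccMm=4 eeGGccmm=2 eeGgCcMM=4 eeGgCcMm=8 eeGgCcmm=4 eeGgccMM=4 eeGgccMm=8 eeGgccmm=4 eeggCcMM=2 eeggCcMm=4 eeggCcmm=2 eeggccMM=2 eeggccMm=4 eeggccmm=2
ee G_ C_ mm hits 6/256; gcd=2; 6÷2/256÷2 = 3/128

P(ee G_ C_ mm) = 3/128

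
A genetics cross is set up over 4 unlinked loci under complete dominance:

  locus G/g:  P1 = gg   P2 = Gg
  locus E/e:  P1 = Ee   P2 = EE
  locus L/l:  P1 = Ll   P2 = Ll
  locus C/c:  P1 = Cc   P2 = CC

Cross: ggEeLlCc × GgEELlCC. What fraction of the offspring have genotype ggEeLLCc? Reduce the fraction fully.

P(ggEeLLCc) = 1/32

ggEeLlCc gametes: gELC×2, gELc×2, gElC×2, gElc×2, geLC×2, geLc×2, gelC×2, gelc×2
GgEELlCC gametes: GELC×4, GElC×4, gELC×4, gElC×4
ggEeLlCc×GgEELlCC grid (16·16=256): GgEELLCC=8 GgEELLCc=8 GgEELlCC=16 GgEELlCc=16 GgEEllCC=8 GgEEllCc=8 GgEeLLCC=8 GgEeLLCc=8 GgEeLlCC=16 GgEeLlCc=16 GgEellCC=8 GgEellCc=8 ggEELLCC=8 ggEELLCc=8 ggEELlCC=16 ggEELlCc=16 ggEEllCC=8 ggEEllCc=8 ggEeLLCC=8 ggEeLLCc=8 ggEeLlCC=16 ggEeLlCc=16 ggEellCC=8 ggEellCc=8
ggEeLLCc hits 8/256; gcd=8; 8÷8/256÷8 = 1/32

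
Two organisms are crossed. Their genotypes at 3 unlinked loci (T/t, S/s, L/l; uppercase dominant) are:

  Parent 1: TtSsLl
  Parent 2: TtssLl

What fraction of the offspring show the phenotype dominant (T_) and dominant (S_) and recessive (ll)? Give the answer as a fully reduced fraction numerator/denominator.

TtSsLl gametes: TSL×1, TSl×1, TsL×1, Tsl×1, tSL×1, tSl×1, tsL×1, tsl×1
TtssLl gametes: TsL×2, Tsl×2, tsL×2, tsl×2
TtSsLl×TtssLl grid (8·8=64): TTSsLL=2 TTSsLl=4 TTSsll=2 TTssLL=2 TTssLl=4 TTssll=2 TtSsLL=4 TtSsLl=8 TtSsll=4 TtssLL=4 TtssLl=8 Ttssll=4 ttSsLL=2 ttSsLl=4 ttSsll=2 ttssLL=2 ttssLl=4 ttssll=2
T_ S_ ll hits 6/64; gcd=2; 6÷2/64÷2 = 3/32

P(T_ S_ ll) = 3/32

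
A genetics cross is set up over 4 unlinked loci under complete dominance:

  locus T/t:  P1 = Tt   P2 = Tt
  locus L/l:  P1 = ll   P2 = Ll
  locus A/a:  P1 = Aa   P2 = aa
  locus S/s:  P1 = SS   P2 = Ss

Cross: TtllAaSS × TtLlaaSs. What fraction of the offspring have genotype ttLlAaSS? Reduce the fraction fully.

P(ttLlAaSS) = 1/32

TtllAaSS gametes: TlAS×4, TlaS×4, tlAS×4, tlaS×4
TtLlaaSs gametes: TLaS×2, TLas×2, TlaS×2, Tlas×2, tLaS×2, tLas×2, tlaS×2, tlas×2
TtllAaSS×TtLlaaSs grid (16·16=256): TTLlAaSS=8 TTLlAaSs=8 TTLlaaSS=8 TTLlaaSs=8 TTllAaSS=8 TTllAaSs=8 TTllaaSS=8 TTllaaSs=8 TtLlAaSS=16 TtLlAaSs=16 TtLlaaSS=16 TtLlaaSs=16 TtllAaSS=16 TtllAaSs=16 TtllaaSS=16 TtllaaSs=16 ttLlAaSS=8 ttLlAaSs=8 ttLlaaSS=8 ttLlaaSs=8 ttllAaSS=8 ttllAaSs=8 ttllaaSS=8 ttllaaSs=8
ttLlAaSS hits 8/256; gcd=8; 8÷8/256÷8 = 1/32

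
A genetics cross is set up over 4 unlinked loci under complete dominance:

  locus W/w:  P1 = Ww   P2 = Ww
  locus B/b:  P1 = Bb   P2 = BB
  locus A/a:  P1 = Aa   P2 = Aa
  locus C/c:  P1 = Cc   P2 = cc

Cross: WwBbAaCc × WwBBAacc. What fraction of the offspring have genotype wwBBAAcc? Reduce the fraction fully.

WwBbAaCc gametes: WBAC×1, WBAc×1, WBaC×1, WBac×1, WbAC×1, WbAc×1, WbaC×1, Wbac×1, wBAC×1, wBAc×1, wBaC×1, wBac×1, wbAC×1, wbAc×1, wbaC×1, wbac×1
WwBBAacc gametes: WBAc×4, WBac×4, wBAc×4, wBac×4
WwBbAaCc×WwBBAacc grid (16·16=256): WWBBAACc=4 WWBBAAcc=4 WWBBAaCc=8 WWBBAacc=8 WWBBaaCc=4 WWBBaacc=4 WWBbAACc=4 WWBbAAcc=4 WWBbAaCc=8 WWBbAacc=8 WWBbaaCc=4 WWBbaacc=4 WwBBAACc=8 WwBBAAcc=8 WwBBAaCc=16 WwBBAacc=16 WwBBaaCc=8 WwBBaacc=8 WwBbAACc=8 WwBbAAcc=8 WwBbAaCc=16 WwBbAacc=16 WwBbaaCc=8 WwBbaacc=8 wwBBAACc=4 wwBBAAcc=4 wwBBAaCc=8 wwBBAacc=8 wwBBaaCc=4 wwBBaacc=4 wwBbAACc=4 wwBbAAcc=4 wwBbAaCc=8 wwBbAacc=8 wwBbaaCc=4 wwBbaacc=4
wwBBAAcc hits 4/256; gcd=4; 4÷4/256÷4 = 1/64

P(wwBBAAcc) = 1/64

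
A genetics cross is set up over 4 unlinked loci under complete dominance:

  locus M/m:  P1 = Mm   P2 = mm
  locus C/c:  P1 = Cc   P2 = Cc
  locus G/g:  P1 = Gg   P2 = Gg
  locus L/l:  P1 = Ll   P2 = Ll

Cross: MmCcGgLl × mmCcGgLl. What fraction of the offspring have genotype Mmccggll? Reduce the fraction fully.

P(Mmccggll) = 1/128

MmCcGgLl gametes: MCGL×1, MCGl×1, MCgL×1, MCgl×1, McGL×1, McGl×1, McgL×1, Mcgl×1, mCGL×1, mCGl×1, mCgL×1, mCgl×1, mcGL×1, mcGl×1, mcgL×1, mcgl×1
mmCcGgLl gametes: mCGL×2, mCGl×2, mCgL×2, mCgl×2, mcGL×2, mcGl×2, mcgL×2, mcgl×2
MmCcGgLl×mmCcGgLl grid (16·16=256): MmCCGGLL=2 MmCCGGLl=4 MmCCGGll=2 MmCCGgLL=4 MmCCGgLl=8 MmCCGgll=4 MmCCggLL=2 MmCCggLl=4 MmCCggll=2 MmCcGGLL=4 MmCcGGLl=8 MmCcGGll=4 MmCcGgLL=8 MmCcGgLl=16 MmCcGgll=8 MmCcggLL=4 MmCcggLl=8 MmCcggll=4 MmccGGLL=2 MmccGGLl=4 MmccGGll=2 MmccGgLL=4 MmccGgLl=8 MmccGgll=4 MmccggLL=2 MmccggLl=4 Mmccggll=2 mmCCGGLL=2 mmCCGGLl=4 mmCCGGll=2 mmCCGgLL=4 mmCCGgLl=8 mmCCGgll=4 mmCCggLL=2 mmCCggLl=4 mmCCggll=2 mmCcGGLL=4 mmCcGGLl=8 mmCcGGll=4 mmCcGgLL=8 mmCcGgLl=16 mmCcGgll=8 mmCcggLL=4 mmCcggLl=8 mmCcggll=4 mmccGGLL=2 mmccGGLl=4 mmccGGll=2 mmccGgLL=4 mmccGgLl=8 mmccGgll=4 mmccggLL=2 mmccggLl=4 mmccggll=2
Mmccggll hits 2/256; gcd=2; 2÷2/256÷2 = 1/128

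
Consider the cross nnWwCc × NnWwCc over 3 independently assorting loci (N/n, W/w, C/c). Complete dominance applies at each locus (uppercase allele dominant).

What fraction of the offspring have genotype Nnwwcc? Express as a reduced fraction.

P(Nnwwcc) = 1/32

nnWwCc gametes: nWC×2, nWc×2, nwC×2, nwc×2
NnWwCc gametes: NWC×1, NWc×1, NwC×1, Nwc×1, nWC×1, nWc×1, nwC×1, nwc×1
nnWwCc×NnWwCc grid (8·8=64): NnWWCC=2 NnWWCc=4 NnWWcc=2 NnWwCC=4 NnWwCc=8 NnWwcc=4 NnwwCC=2 NnwwCc=4 Nnwwcc=2 nnWWCC=2 nnWWCc=4 nnWWcc=2 nnWwCC=4 nnWwCc=8 nnWwcc=4 nnwwCC=2 nnwwCc=4 nnwwcc=2
Nnwwcc hits 2/64; gcd=2; 2÷2/64÷2 = 1/32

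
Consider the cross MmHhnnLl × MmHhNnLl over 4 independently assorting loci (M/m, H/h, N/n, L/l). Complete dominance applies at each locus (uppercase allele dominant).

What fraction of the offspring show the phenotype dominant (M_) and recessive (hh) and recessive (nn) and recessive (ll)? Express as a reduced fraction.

MmHhnnLl gametes: MHnL×2, MHnl×2, MhnL×2, Mhnl×2, mHnL×2, mHnl×2, mhnL×2, mhnl×2
MmHhNnLl gametes: MHNL×1, MHNl×1, MHnL×1, MHnl×1, MhNL×1, MhNl×1, MhnL×1, Mhnl×1, mHNL×1, mHNl×1, mHnL×1, mHnl×1, mhNL×1, mhNl×1, mhnL×1, mhnl×1
MmHhnnLl×MmHhNnLl grid (16·16=256): MMHHNnLL=2 MMHHNnLl=4 MMHHNnll=2 MMHHnnLL=2 MMHHnnLl=4 MMHHnnll=2 MMHhNnLL=4 MMHhNnLl=8 MMHhNnll=4 MMHhnnLL=4 MMHhnnLl=8 MMHhnnll=4 MMhhNnLL=2 MMhhNnLl=4 MMhhNnll=2 MMhhnnLL=2 MMhhnnLl=4 MMhhnnll=2 MmHHNnLL=4 MmHHNnLl=8 MmHHNnll=4 MmHHnnLL=4 MmHHnnLl=8 MmHHnnll=4 MmHhNnLL=8 MmHhNnLl=16 MmHhNnll=8 MmHhnnLL=8 MmHhnnLl=16 MmHhnnll=8 MmhhNnLL=4 MmhhNnLl=8 MmhhNnll=4 MmhhnnLL=4 MmhhnnLl=8 Mmhhnnll=4 mmHHNnLL=2 mmHHNnLl=4 mmHHNnll=2 mmHHnnLL=2 mmHHnnLl=4 mmHHnnll=2 mmHhNnLL=4 mmHhNnLl=8 mmHhNnll=4 mmHhnnLL=4 mmHhnnLl=8 mmHhnnll=4 mmhhNnLL=2 mmhhNnLl=4 mmhhNnll=2 mmhhnnLL=2 mmhhnnLl=4 mmhhnnll=2
M_ hh nn ll hits 6/256; gcd=2; 6÷2/256÷2 = 3/128

P(M_ hh nn ll) = 3/128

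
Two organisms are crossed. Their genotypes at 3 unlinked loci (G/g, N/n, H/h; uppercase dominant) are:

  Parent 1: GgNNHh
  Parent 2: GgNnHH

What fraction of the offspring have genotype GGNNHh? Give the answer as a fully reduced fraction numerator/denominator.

GgNNHh gametes: GNH×2, GNh×2, gNH×2, gNh×2
GgNnHH gametes: GNH×2, GnH×2, gNH×2, gnH×2
GgNNHh×GgNnHH grid (8·8=64): GGNNHH=4 GGNNHh=4 GGNnHH=4 GGNnHh=4 GgNNHH=8 GgNNHh=8 GgNnHH=8 GgNnHh=8 ggNNHH=4 ggNNHh=4 ggNnHH=4 ggNnHh=4
GGNNHh hits 4/64; gcd=4; 4÷4/64÷4 = 1/16

P(GGNNHh) = 1/16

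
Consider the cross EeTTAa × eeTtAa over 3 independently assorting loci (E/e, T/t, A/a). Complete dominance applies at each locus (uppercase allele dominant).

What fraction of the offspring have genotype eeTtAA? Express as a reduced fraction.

EeTTAa gametes: ETA×2, ETa×2, eTA×2, eTa×2
eeTtAa gametes: eTA×2, eTa×2, etA×2, eta×2
EeTTAa×eeTtAa grid (8·8=64): EeTTAA=4 EeTTAa=8 EeTTaa=4 EeTtAA=4 EeTtAa=8 EeTtaa=4 eeTTAA=4 eeTTAa=8 eeTTaa=4 eeTtAA=4 eeTtAa=8 eeTtaa=4
eeTtAA hits 4/64; gcd=4; 4÷4/64÷4 = 1/16

P(eeTtAA) = 1/16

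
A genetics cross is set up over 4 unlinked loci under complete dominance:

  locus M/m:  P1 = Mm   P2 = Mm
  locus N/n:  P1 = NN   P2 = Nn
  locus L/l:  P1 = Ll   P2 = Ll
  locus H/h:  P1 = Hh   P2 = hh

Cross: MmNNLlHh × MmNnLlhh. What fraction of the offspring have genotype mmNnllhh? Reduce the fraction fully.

MmNNLlHh gametes: MNLH×2, MNLh×2, MNlH×2, MNlh×2, mNLH×2, mNLh×2, mNlH×2, mNlh×2
MmNnLlhh gametes: MNLh×2, MNlh×2, MnLh×2, Mnlh×2, mNLh×2, mNlh×2, mnLh×2, mnlh×2
MmNNLlHh×MmNnLlhh grid (16·16=256): MMNNLLHh=4 MMNNLLhh=4 MMNNLlHh=8 MMNNLlhh=8 MMNNllHh=4 MMNNllhh=4 MMNnLLHh=4 MMNnLLhh=4 MMNnLlHh=8 MMNnLlhh=8 MMNnllHh=4 MMNnllhh=4 MmNNLLHh=8 MmNNLLhh=8 MmNNLlHh=16 MmNNLlhh=16 MmNNllHh=8 MmNNllhh=8 MmNnLLHh=8 MmNnLLhh=8 MmNnLlHh=16 MmNnLlhh=16 MmNnllHh=8 MmNnllhh=8 mmNNLLHh=4 mmNNLLhh=4 mmNNLlHh=8 mmNNLlhh=8 mmNNllHh=4 mmNNllhh=4 mmNnLLHh=4 mmNnLLhh=4 mmNnLlHh=8 mmNnLlhh=8 mmNnllHh=4 mmNnllhh=4
mmNnllhh hits 4/256; gcd=4; 4÷4/256÷4 = 1/64

P(mmNnllhh) = 1/64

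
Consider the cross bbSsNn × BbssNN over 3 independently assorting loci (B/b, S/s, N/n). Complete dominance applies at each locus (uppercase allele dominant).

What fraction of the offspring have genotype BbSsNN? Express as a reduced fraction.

P(BbSsNN) = 1/8

bbSsNn gametes: bSN×2, bSn×2, bsN×2, bsn×2
BbssNN gametes: BsN×4, bsN×4
bbSsNn×BbssNN grid (8·8=64): BbSsNN=8 BbSsNn=8 BbssNN=8 BbssNn=8 bbSsNN=8 bbSsNn=8 bbssNN=8 bbssNn=8
BbSsNN hits 8/64; gcd=8; 8÷8/64÷8 = 1/8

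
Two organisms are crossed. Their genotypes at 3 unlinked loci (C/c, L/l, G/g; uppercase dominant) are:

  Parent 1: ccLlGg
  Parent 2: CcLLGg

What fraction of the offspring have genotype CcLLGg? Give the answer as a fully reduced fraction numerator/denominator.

ccLlGg gametes: cLG×2, cLg×2, clG×2, clg×2
CcLLGg gametes: CLG×2, CLg×2, cLG×2, cLg×2
ccLlGg×CcLLGg grid (8·8=64): CcLLGG=4 CcLLGg=8 CcLLgg=4 CcLlGG=4 CcLlGg=8 CcLlgg=4 ccLLGG=4 ccLLGg=8 ccLLgg=4 ccLlGG=4 ccLlGg=8 ccLlgg=4
CcLLGg hits 8/64; gcd=8; 8÷8/64÷8 = 1/8

P(CcLLGg) = 1/8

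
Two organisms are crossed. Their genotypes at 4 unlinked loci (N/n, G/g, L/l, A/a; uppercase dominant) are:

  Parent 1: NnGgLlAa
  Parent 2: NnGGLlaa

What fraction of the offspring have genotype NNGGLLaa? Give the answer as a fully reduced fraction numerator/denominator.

NnGgLlAa gametes: NGLA×1, NGLa×1, NGlA×1, NGla×1, NgLA×1, NgLa×1, NglA×1, Ngla×1, nGLA×1, nGLa×1, nGlA×1, nGla×1, ngLA×1, ngLa×1, nglA×1, ngla×1
NnGGLlaa gametes: NGLa×4, NGla×4, nGLa×4, nGla×4
NnGgLlAa×NnGGLlaa grid (16·16=256): NNGGLLAa=4 NNGGLLaa=4 NNGGLlAa=8 NNGGLlaa=8 NNGGllAa=4 NNGGllaa=4 NNGgLLAa=4 NNGgLLaa=4 NNGgLlAa=8 NNGgLlaa=8 NNGgllAa=4 NNGgllaa=4 NnGGLLAa=8 NnGGLLaa=8 NnGGLlAa=16 NnGGLlaa=16 NnGGllAa=8 NnGGllaa=8 NnGgLLAa=8 NnGgLLaa=8 NnGgLlAa=16 NnGgLlaa=16 NnGgllAa=8 NnGgllaa=8 nnGGLLAa=4 nnGGLLaa=4 nnGGLlAa=8 nnGGLlaa=8 nnGGllAa=4 nnGGllaa=4 nnGgLLAa=4 nnGgLLaa=4 nnGgLlAa=8 nnGgLlaa=8 nnGgllAa=4 nnGgllaa=4
NNGGLLaa hits 4/256; gcd=4; 4÷4/256÷4 = 1/64

P(NNGGLLaa) = 1/64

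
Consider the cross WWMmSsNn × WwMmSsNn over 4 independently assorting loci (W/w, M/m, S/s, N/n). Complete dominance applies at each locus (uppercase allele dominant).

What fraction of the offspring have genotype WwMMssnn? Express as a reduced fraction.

WWMmSsNn gametes: WMSN×2, WMSn×2, WMsN×2, WMsn×2, WmSN×2, WmSn×2, WmsN×2, Wmsn×2
WwMmSsNn gametes: WMSN×1, WMSn×1, WMsN×1, WMsn×1, WmSN×1, WmSn×1, WmsN×1, Wmsn×1, wMSN×1, wMSn×1, wMsN×1, wMsn×1, wmSN×1, wmSn×1, wmsN×1, wmsn×1
WWMmSsNn×WwMmSsNn grid (16·16=256): WWMMSSNN=2 WWMMSSNn=4 WWMMSSnn=2 WWMMSsNN=4 WWMMSsNn=8 WWMMSsnn=4 WWMMssNN=2 WWMMssNn=4 WWMMssnn=2 WWMmSSNN=4 WWMmSSNn=8 WWMmSSnn=4 WWMmSsNN=8 WWMmSsNn=16 WWMmSsnn=8 WWMmssNN=4 WWMmssNn=8 WWMmssnn=4 WWmmSSNN=2 WWmmSSNn=4 WWmmSSnn=2 WWmmSsNN=4 WWmmSsNn=8 WWmmSsnn=4 WWmmssNN=2 WWmmssNn=4 WWmmssnn=2 WwMMSSNN=2 WwMMSSNn=4 WwMMSSnn=2 WwMMSsNN=4 WwMMSsNn=8 WwMMSsnn=4 WwMMssNN=2 WwMMssNn=4 WwMMssnn=2 WwMmSSNN=4 WwMmSSNn=8 WwMmSSnn=4 WwMmSsNN=8 WwMmSsNn=16 WwMmSsnn=8 WwMmssNN=4 WwMmssNn=8 WwMmssnn=4 WwmmSSNN=2 WwmmSSNn=4 WwmmSSnn=2 WwmmSsNN=4 WwmmSsNn=8 WwmmSsnn=4 WwmmssNN=2 WwmmssNn=4 Wwmmssnn=2
WwMMssnn hits 2/256; gcd=2; 2÷2/256÷2 = 1/128

P(WwMMssnn) = 1/128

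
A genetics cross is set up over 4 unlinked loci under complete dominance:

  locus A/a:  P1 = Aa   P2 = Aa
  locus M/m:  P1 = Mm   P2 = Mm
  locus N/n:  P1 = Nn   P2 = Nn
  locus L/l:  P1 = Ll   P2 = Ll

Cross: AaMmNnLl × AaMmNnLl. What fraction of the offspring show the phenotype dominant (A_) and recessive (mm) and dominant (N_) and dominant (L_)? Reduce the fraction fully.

P(A_ mm N_ L_) = 27/256

AaMmNnLl gametes: AMNL×1, AMNl×1, AMnL×1, AMnl×1, AmNL×1, AmNl×1, AmnL×1, Amnl×1, aMNL×1, aMNl×1, aMnL×1, aMnl×1, amNL×1, amNl×1, amnL×1, amnl×1
AaMmNnLl gametes: AMNL×1, AMNl×1, AMnL×1, AMnl×1, AmNL×1, AmNl×1, AmnL×1, Amnl×1, aMNL×1, aMNl×1, aMnL×1, aMnl×1, amNL×1, amNl×1, amnL×1, amnl×1
AaMmNnLl×AaMmNnLl grid (16·16=256): AAMMNNLL=1 AAMMNNLl=2 AAMMNNll=1 AAMMNnLL=2 AAMMNnLl=4 AAMMNnll=2 AAMMnnLL=1 AAMMnnLl=2 AAMMnnll=1 AAMmNNLL=2 AAMmNNLl=4 AAMmNNll=2 AAMmNnLL=4 AAMmNnLl=8 AAMmNnll=4 AAMmnnLL=2 AAMmnnLl=4 AAMmnnll=2 AAmmNNLL=1 AAmmNNLl=2 AAmmNNll=1 AAmmNnLL=2 AAmmNnLl=4 AAmmNnll=2 AAmmnnLL=1 AAmmnnLl=2 AAmmnnll=1 AaMMNNLL=2 AaMMNNLl=4 AaMMNNll=2 AaMMNnLL=4 AaMMNnLl=8 AaMMNnll=4 AaMMnnLL=2 AaMMnnLl=4 AaMMnnll=2 AaMmNNLL=4 AaMmNNLl=8 AaMmNNll=4 AaMmNnLL=8 AaMmNnLl=16 AaMmNnll=8 AaMmnnLL=4 AaMmnnLl=8 AaMmnnll=4 AammNNLL=2 AammNNLl=4 AammNNll=2 AammNnLL=4 AammNnLl=8 AammNnll=4 AammnnLL=2 AammnnLl=4 Aammnnll=2 aaMMNNLL=1 aaMMNNLl=2 aaMMNNll=1 aaMMNnLL=2 aaMMNnLl=4 aaMMNnll=2 aaMMnnLL=1 aaMMnnLl=2 aaMMnnll=1 aaMmNNLL=2 aaMmNNLl=4 aaMmNNll=2 aaMmNnLL=4 aaMmNnLl=8 aaMmNnll=4 aaMmnnLL=2 aaMmnnLl=4 aaMmnnll=2 aammNNLL=1 aammNNLl=2 aammNNll=1 aammNnLL=2 aammNnLl=4 aammNnll=2 aammnnLL=1 aammnnLl=2 aammnnll=1
A_ mm N_ L_ hits 27/256; gcd=1; 27÷1/256÷1 = 27/256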